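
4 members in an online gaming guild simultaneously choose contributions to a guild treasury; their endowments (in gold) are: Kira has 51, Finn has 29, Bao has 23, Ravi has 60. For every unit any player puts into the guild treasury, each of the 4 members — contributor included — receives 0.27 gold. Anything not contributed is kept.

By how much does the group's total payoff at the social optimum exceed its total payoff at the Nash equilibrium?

The private return per contributed unit is 0.27 < 1 for everyone, so the Nash equilibrium is zero contribution and the group total is Σ E_j = 51 + 29 + 23 + 60 = 163.
Each contributed unit returns 1.080 to the group, so the social optimum is full contribution by everyone: group total = 1.080 × 163 = 176.04.
Efficiency loss = (1.080 − 1) × 163 = 13.04.

13.04 gold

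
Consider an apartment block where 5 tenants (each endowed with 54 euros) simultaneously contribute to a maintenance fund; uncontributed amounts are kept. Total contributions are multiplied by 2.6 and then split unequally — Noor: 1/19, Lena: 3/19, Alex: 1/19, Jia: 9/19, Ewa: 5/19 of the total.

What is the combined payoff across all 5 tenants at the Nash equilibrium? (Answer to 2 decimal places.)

Each unit j contributes comes back to j as 2.6 × (j's share), so j prefers to contribute only if that share exceeds 1/2.6 = 0.3846; otherwise keeping the unit dominates.
The only share above 0.3846 is Jia's 9/19, contributing 54; the remaining 4 contribute 0. Total contributed: 54.
The maintenance fund pays out 2.6 × 54 = 140.40 in total (split across the unequal shares, but the aggregate is all that matters for the group sum).
The 4 free-riders keep 54 each, adding 216. Group total = 216 + 140.40 = 356.40.

356.40 euros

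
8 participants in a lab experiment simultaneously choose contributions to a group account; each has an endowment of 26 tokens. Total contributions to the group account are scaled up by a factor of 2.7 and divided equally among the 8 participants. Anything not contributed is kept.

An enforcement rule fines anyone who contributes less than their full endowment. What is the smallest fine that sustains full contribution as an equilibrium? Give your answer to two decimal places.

17.23 tokens

Given the others contribute fully, the best deviation is to contribute 0 (any partial contribution still incurs the fine and gives up units whose private return 0.3375 is below 1).
Deviating from 26 to 0 saves 26 tokens but forfeits the deviator's share of the drop in the group account: 2.7/8 × 26 = 8.77.
So the deviation gain is 26 − 8.77 = 17.23, and the fine must be at least 17.23 tokens to wipe it out.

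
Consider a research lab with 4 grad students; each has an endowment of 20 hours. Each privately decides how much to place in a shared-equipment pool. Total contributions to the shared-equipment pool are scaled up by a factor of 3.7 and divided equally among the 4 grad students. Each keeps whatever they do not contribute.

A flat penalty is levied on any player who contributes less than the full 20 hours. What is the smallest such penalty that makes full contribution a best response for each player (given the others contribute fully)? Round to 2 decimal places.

Given the others contribute fully, the best deviation is to contribute 0 (any partial contribution still incurs the fine and gives up units whose private return 0.9250 is below 1).
Deviating from 20 to 0 saves 20 hours but forfeits the deviator's share of the drop in the shared-equipment pool: 3.7/4 × 20 = 18.50.
So the deviation gain is 20 − 18.50 = 1.50, and the fine must be at least 1.50 hours to wipe it out.

1.50 hours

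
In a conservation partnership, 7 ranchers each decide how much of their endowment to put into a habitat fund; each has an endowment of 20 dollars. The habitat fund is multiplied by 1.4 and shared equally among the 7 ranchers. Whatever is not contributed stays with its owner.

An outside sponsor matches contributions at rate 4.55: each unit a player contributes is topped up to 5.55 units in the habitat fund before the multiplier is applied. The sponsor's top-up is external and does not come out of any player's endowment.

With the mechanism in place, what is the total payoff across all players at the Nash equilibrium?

1087.80 dollars

With the mechanism, a contributed unit returns 1.4 × 5.55 / 7 = 1.1100 per unit of net cost to the contributor — now above 1 — so contributing fully is weakly dominant for every player.
At the Nash equilibrium everyone contributes 20. Group total payoff = 1.4 × 5.55 × 140 = 1087.80.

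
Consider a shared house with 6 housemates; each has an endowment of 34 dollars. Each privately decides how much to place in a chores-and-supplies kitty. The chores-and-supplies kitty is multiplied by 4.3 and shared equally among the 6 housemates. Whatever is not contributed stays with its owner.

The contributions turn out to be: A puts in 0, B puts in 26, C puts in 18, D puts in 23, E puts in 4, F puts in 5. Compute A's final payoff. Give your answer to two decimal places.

88.47 dollars

Total contributed: 0 + 26 + 18 + 23 + 4 + 5 = 76.
Each receives 4.3 × 76 / 6 = 54.47 from the chores-and-supplies kitty.
A keeps 34 − 0 = 34, so A's payoff is 34 + 54.47 = 88.47.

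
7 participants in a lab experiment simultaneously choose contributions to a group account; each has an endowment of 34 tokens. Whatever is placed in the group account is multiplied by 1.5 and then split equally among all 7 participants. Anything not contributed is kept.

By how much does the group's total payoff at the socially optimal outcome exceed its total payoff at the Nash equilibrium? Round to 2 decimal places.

119.00 tokens

Each contributed unit returns 1.5/7 = 0.2143 to its contributor — below 1 — so contributing 0 is dominant for every player. At the Nash equilibrium everyone keeps their 34, and the group total is 7 × 34 = 238.
Each contributed unit returns 1.500 to the group as a whole (0.2143 to each of 7 players), which exceeds 1, so the social optimum is full contribution: group total = 1.500 × 238 = 357.00.
Efficiency loss = 357.00 − 238 = 119.00.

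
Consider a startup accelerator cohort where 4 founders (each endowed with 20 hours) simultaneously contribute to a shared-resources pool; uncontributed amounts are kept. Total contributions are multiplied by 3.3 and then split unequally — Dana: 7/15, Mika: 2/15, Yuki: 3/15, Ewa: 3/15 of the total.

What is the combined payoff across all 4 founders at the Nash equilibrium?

126.00 hours

Player j's private return per contributed unit is 3.3 × (j's share). Contributing is weakly dominant for j when that share is at least 1/3.3 = 0.3030, and contributing 0 is dominant otherwise.
Only Dana (7/15) clears that bar, contributing 20; the remaining 3 contribute 0. Total contributed: 20.
The shared-resources pool pays out 3.3 × 20 = 66.00 in total (split across the unequal shares, but the aggregate is all that matters for the group sum).
The 3 free-riders keep 20 each, adding 60. Group total = 60 + 66.00 = 126.00.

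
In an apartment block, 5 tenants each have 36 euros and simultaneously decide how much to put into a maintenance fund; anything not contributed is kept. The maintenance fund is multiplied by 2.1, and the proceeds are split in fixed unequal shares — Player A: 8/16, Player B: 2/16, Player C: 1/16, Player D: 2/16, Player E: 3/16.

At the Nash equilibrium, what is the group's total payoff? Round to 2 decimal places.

219.60 euros

A player with share s gets back 2.1·s per unit contributed, so full contribution is dominant for anyone with s > 1/2.1 = 0.4762 and zero contribution is dominant for anyone below.
Only Player A (8/16) clears that bar, contributing 36; the remaining 4 contribute 0. Total contributed: 36.
The maintenance fund pays out 2.1 × 36 = 75.60 in total (split across the unequal shares, but the aggregate is all that matters for the group sum).
The 4 free-riders keep 36 each, adding 144. Group total = 144 + 75.60 = 219.60.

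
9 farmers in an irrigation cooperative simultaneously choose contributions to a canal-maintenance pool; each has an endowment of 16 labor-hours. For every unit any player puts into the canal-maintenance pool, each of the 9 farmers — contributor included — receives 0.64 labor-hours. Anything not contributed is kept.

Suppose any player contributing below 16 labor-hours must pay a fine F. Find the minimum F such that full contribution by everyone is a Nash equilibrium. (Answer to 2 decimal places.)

5.76 labor-hours

Given the others contribute fully, the best deviation is to contribute 0 (any partial contribution still incurs the fine and gives up units whose private return 0.64 is below 1).
Deviating from 16 to 0 saves 16 labor-hours but forfeits the deviator's share of the drop in the canal-maintenance pool: 0.64 × 16 = 10.24.
So the deviation gain is 16 − 10.24 = 5.76, and the fine must be at least 5.76 labor-hours to wipe it out.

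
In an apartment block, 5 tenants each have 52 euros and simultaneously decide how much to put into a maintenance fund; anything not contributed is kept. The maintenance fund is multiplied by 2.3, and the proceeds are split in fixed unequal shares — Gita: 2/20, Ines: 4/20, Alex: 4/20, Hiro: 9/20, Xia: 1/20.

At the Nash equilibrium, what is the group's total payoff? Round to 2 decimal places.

327.60 euros

For player j, contributing a unit is worthwhile iff 2.3 × (j's share) ≥ 1, i.e. iff j's share is at least 0.4348.
Only Hiro (9/20) clears that bar, contributing 52; the remaining 4 contribute 0. Total contributed: 52.
The maintenance fund pays out 2.3 × 52 = 119.60 in total (split across the unequal shares, but the aggregate is all that matters for the group sum).
The 4 free-riders keep 52 each, adding 208. Group total = 208 + 119.60 = 327.60.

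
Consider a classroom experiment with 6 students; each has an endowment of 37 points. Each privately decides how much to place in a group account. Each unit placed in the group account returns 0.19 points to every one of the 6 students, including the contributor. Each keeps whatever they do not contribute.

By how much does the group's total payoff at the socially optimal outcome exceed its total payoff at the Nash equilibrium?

31.08 points

The private return per contributed unit is 0.19 < 1, so contributing 0 is dominant for every player. At the Nash equilibrium everyone keeps their 37, and the group total is 6 × 37 = 222.
Each contributed unit returns 1.140 to the group as a whole (0.19 to each of 6 players), which exceeds 1, so the social optimum is full contribution: group total = 1.140 × 222 = 253.08.
Efficiency loss = 253.08 − 222 = 31.08.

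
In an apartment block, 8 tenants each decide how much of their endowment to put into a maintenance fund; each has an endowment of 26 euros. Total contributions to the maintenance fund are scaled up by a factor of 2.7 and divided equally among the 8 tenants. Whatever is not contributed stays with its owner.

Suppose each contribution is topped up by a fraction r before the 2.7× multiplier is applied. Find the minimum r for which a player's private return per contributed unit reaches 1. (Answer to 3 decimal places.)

With matching at rate r, one contributed unit becomes (1 + r) in the maintenance fund and returns 2.7 × (1 + r) / 8 to the contributor.
Setting this equal to 1: 1 + r = 8/2.7 = 2.9630.
So the minimum matching rate is r = 2.9630 − 1 = 1.963.

1.963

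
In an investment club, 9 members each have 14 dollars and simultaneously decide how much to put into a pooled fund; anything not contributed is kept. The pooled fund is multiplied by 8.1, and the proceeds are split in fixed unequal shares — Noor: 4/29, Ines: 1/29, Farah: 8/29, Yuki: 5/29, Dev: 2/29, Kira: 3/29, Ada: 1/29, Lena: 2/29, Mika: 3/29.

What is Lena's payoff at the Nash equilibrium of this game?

For player j, contributing a unit is worthwhile iff 8.1 × (j's share) ≥ 1, i.e. iff j's share is at least 0.1235.
Noor, Farah and Yuki are above the threshold, contributing 14 each; the remaining 6 contribute 0. Total contributed: 42.
Lena keeps 14 and receives 8.1 × 42 × 2/29 = 23.46 from the pooled fund, for a payoff of 37.46.

37.46 dollars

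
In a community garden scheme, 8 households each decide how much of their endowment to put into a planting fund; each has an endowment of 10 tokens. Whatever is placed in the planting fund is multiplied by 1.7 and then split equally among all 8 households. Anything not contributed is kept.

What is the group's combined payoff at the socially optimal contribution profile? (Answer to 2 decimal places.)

136.00 tokens

Each contributed unit returns 1.700 to the group as a whole (0.2125 to each of 8 players), which exceeds 1, so the social optimum is full contribution: group total = 1.700 × 80 = 136.00.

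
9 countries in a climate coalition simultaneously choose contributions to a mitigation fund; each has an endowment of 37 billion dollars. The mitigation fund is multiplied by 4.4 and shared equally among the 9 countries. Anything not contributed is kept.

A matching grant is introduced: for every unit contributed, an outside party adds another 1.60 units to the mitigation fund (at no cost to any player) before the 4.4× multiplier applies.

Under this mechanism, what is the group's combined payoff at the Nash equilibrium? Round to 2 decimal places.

With the mechanism, a contributed unit returns 4.4 × 2.60 / 9 = 1.2711 per unit of net cost to the contributor — now above 1 — so contributing fully is weakly dominant for every player.
At the Nash equilibrium everyone contributes 37. Group total payoff = 4.4 × 2.60 × 333 = 3809.52.

3809.52 billion dollars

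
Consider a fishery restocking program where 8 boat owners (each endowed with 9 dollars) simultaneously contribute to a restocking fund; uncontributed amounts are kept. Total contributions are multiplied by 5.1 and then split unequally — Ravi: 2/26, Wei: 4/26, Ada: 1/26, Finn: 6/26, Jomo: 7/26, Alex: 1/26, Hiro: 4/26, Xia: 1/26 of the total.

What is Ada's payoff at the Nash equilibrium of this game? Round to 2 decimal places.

For player j, contributing a unit is worthwhile iff 5.1 × (j's share) ≥ 1, i.e. iff j's share is at least 0.1961.
The shares above 0.1961 belong to Finn and Jomo, contributing 9 each; the remaining 6 contribute 0. Total contributed: 18.
Ada keeps 9 and receives 5.1 × 18 × 1/26 = 3.53 from the restocking fund, for a payoff of 12.53.

12.53 dollars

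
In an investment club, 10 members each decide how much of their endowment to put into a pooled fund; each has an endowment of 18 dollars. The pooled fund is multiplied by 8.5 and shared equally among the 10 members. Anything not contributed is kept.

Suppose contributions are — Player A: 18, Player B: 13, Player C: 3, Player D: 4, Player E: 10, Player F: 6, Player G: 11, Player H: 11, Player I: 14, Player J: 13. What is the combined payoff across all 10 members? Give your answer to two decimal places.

Total contributed: 18 + 13 + 3 + 4 + 10 + 6 + 11 + 11 + 14 + 13 = 103; total kept: 10 × 18 − 103 = 77.
The pooled fund pays out 8.5 × 103 = 875.50 in aggregate.
Group total = 77 + 875.50 = 952.50.

952.50 dollars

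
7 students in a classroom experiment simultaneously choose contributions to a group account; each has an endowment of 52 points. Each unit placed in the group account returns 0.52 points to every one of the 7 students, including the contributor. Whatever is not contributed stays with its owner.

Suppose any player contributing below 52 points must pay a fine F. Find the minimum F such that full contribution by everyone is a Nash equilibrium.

Given the others contribute fully, the best deviation is to contribute 0 (any partial contribution still incurs the fine and gives up units whose private return 0.52 is below 1).
Deviating from 52 to 0 saves 52 points but forfeits the deviator's share of the drop in the group account: 0.52 × 52 = 27.04.
So the deviation gain is 52 − 27.04 = 24.96, and the fine must be at least 24.96 points to wipe it out.

24.96 points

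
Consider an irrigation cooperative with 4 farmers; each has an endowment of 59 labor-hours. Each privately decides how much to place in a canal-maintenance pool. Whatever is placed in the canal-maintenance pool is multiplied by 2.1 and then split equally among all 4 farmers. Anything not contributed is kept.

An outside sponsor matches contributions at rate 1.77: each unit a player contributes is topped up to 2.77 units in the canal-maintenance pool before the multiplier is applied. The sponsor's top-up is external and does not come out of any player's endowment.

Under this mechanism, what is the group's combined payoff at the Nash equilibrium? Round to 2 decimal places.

With the mechanism, a contributed unit returns 2.1 × 2.77 / 4 = 1.4543 per unit of net cost to the contributor — now above 1 — so contributing fully is weakly dominant for every player.
So the Nash equilibrium is full contribution by all 4; the group earns 2.1 × 2.77 × 236 = 1372.81.

1372.81 labor-hours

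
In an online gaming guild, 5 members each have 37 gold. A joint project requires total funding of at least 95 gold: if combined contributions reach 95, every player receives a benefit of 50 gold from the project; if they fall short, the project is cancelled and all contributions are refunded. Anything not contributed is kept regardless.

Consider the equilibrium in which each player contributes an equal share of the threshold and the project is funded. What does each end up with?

Equal share of the threshold: 95/5 = 19.
At this profile no one gains by cutting their contribution: any cut drops the total below 95, the project is cancelled, contributions are refunded, and the deviator ends with 37, which is less than 37 − 19 + 50 = 68. Contributing more than 19 just wastes the excess. So contributing exactly 19 is a best response.
Each player's payoff: 37 − 19 + 50 = 68.

68 gold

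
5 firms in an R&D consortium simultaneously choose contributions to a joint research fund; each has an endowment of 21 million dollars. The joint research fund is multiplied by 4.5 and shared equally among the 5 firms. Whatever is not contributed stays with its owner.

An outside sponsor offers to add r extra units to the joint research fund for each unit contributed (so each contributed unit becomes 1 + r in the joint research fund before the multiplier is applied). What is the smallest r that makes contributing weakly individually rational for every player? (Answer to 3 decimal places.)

0.111

With matching at rate r, one contributed unit becomes (1 + r) in the joint research fund and returns 4.5 × (1 + r) / 5 to the contributor.
Setting this equal to 1: 1 + r = 5/4.5 = 1.1111.
So the minimum matching rate is r = 1.1111 − 1 = 0.111.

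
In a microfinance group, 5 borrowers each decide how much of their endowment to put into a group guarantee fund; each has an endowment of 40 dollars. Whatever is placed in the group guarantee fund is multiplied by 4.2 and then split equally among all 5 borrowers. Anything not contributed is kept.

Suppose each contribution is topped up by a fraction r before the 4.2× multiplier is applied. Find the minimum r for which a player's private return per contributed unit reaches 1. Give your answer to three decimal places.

With matching at rate r, one contributed unit becomes (1 + r) in the group guarantee fund and returns 4.2 × (1 + r) / 5 to the contributor.
Setting this equal to 1: 1 + r = 5/4.2 = 1.1905.
So the minimum matching rate is r = 1.1905 − 1 = 0.190.

0.190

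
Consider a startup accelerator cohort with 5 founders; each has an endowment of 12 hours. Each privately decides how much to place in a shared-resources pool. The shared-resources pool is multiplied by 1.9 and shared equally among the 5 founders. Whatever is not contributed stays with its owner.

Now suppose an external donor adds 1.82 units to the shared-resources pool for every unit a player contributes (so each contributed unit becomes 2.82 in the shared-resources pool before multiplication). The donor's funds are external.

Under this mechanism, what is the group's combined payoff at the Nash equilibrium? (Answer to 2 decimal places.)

The effective private return per unit is now 1.9 × 2.82 / 5 = 1.0716 > 1, so every player's dominant strategy flips to full contribution.
At the Nash equilibrium everyone contributes 12. Group total payoff = 1.9 × 2.82 × 60 = 321.48.

321.48 hours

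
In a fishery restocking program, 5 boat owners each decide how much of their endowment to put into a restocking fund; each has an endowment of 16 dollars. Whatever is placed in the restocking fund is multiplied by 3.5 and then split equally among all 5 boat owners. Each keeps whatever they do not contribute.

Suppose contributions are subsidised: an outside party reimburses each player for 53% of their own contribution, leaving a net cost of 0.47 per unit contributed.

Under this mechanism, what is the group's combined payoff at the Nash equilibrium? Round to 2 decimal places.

With the mechanism, a contributed unit returns (3.5/5) / 0.47 = 1.4894 per unit of net cost to the contributor — now above 1 — so contributing fully is weakly dominant for every player.
At the Nash equilibrium everyone contributes 16. Group total payoff = 5 × (16 × 0.53 + 3.5 × 16) = 322.40.

322.40 dollars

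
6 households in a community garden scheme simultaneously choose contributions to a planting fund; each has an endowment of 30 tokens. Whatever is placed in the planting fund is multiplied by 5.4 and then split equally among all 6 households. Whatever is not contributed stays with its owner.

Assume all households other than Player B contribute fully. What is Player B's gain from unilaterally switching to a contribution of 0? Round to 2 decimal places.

Switching from a contribution of 30 to 0 lets Player B keep an extra 30 tokens, but lowers the planting fund by 30, which costs Player B their own share of that drop: 5.4/6 × 30 = 27.00.
Net gain = 30 − 27.00 = 3.00. The private return per contributed unit (0.9000) is below 1, so free-riding is indeed the best response regardless of what the others do.

3.00 tokens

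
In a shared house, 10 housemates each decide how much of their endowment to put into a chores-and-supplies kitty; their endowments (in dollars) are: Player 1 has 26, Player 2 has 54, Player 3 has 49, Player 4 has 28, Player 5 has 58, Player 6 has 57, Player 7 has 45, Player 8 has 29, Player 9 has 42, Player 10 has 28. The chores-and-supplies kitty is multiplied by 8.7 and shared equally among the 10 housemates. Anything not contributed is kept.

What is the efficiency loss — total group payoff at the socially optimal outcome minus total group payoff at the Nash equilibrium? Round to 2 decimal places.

3203.20 dollars

The private return per contributed unit is 8.7/10 = 0.8700 < 1 for every player regardless of endowment, so the Nash equilibrium is zero contribution and the group total is Σ E_j = 26 + 54 + 49 + 28 + 58 + 57 + 45 + 29 + 42 + 28 = 416.
Each contributed unit returns 8.700 to the group, so the social optimum is full contribution by everyone: group total = 8.700 × 416 = 3619.20.
Efficiency loss = (8.700 − 1) × 416 = 3203.20.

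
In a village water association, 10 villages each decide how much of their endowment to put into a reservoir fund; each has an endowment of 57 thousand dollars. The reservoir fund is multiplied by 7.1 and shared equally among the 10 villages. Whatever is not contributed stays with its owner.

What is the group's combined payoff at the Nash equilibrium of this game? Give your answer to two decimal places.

570.00 thousand dollars

Each contributed unit returns 7.1/10 = 0.7100 to its contributor — below 1 — so contributing 0 is dominant for every player. At the Nash equilibrium everyone keeps their 57, and the group total is 10 × 57 = 570.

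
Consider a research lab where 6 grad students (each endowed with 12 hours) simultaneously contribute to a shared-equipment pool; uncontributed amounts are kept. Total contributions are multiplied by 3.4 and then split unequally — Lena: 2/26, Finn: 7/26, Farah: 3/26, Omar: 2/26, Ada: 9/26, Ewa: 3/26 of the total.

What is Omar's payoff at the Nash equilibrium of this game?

Each unit j contributes comes back to j as 3.4 × (j's share), so j prefers to contribute only if that share exceeds 1/3.4 = 0.2941; otherwise keeping the unit dominates.
The only share above 0.2941 is Ada's 9/26, contributing 12; the remaining 5 contribute 0. Total contributed: 12.
Omar keeps 12 and receives 3.4 × 12 × 2/26 = 3.14 from the shared-equipment pool, for a payoff of 15.14.

15.14 hours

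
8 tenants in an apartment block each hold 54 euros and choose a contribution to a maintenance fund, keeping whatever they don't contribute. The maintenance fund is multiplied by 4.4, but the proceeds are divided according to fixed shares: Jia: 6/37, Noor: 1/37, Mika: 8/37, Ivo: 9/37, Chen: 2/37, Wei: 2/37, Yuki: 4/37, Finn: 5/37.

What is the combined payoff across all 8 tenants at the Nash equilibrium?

Each unit j contributes comes back to j as 4.4 × (j's share), so j prefers to contribute only if that share exceeds 1/4.4 = 0.2273; otherwise keeping the unit dominates.
The only share above 0.2273 is Ivo's 9/37, contributing 54; the remaining 7 contribute 0. Total contributed: 54.
The maintenance fund pays out 4.4 × 54 = 237.60 in total (split across the unequal shares, but the aggregate is all that matters for the group sum).
The 7 free-riders keep 54 each, adding 378. Group total = 378 + 237.60 = 615.60.

615.60 euros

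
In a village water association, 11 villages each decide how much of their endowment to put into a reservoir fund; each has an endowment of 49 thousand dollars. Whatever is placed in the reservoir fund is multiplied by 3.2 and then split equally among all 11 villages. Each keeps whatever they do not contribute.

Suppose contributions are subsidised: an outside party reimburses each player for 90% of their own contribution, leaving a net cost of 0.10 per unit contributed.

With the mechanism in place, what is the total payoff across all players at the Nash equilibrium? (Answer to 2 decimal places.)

Under the mechanism each unit contributed yields (3.2/11) / 0.10 = 2.9091 back to its contributor per unit of net cost, which exceeds 1, making full contribution the dominant choice for everyone.
So the Nash equilibrium is full contribution by all 11; the group earns 11 × (49 × 0.90 + 3.2 × 49) = 2209.90.

2209.90 thousand dollars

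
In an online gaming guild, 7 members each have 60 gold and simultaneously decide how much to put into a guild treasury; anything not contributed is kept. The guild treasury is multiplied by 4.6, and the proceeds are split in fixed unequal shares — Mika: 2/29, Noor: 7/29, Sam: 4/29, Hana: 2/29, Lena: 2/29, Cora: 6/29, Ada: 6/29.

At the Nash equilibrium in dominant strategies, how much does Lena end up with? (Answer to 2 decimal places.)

Player j's private return per contributed unit is 4.6 × (j's share). Contributing is weakly dominant for j when that share is at least 1/4.6 = 0.2174, and contributing 0 is dominant otherwise.
Noor alone (share 7/29) is above the threshold, contributing 60; the remaining 6 contribute 0. Total contributed: 60.
Lena keeps 60 and receives 4.6 × 60 × 2/29 = 19.03 from the guild treasury, for a payoff of 79.03.

79.03 gold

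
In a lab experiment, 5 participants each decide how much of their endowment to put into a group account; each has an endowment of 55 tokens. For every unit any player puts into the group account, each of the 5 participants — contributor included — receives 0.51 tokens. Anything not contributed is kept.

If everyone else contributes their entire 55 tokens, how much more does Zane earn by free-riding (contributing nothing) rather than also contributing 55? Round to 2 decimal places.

26.95 tokens

Switching from a contribution of 55 to 0 lets Zane keep an extra 55 tokens, but lowers the group account by 55, which costs Zane their own share of that drop: 0.51 × 55 = 28.05.
Net gain = 55 − 28.05 = 26.95. The private return per contributed unit (0.51) is below 1, so free-riding is indeed the best response regardless of what the others do.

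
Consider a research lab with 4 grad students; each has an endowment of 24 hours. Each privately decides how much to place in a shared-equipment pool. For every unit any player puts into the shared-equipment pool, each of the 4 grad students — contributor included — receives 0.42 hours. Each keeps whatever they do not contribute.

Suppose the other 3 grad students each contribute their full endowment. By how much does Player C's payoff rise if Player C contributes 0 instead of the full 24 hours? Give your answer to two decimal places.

Switching from a contribution of 24 to 0 lets Player C keep an extra 24 hours, but lowers the shared-equipment pool by 24, which costs Player C their own share of that drop: 0.42 × 24 = 10.08.
Net gain = 24 − 10.08 = 13.92. The private return per contributed unit (0.42) is below 1, so free-riding is indeed the best response regardless of what the others do.

13.92 hours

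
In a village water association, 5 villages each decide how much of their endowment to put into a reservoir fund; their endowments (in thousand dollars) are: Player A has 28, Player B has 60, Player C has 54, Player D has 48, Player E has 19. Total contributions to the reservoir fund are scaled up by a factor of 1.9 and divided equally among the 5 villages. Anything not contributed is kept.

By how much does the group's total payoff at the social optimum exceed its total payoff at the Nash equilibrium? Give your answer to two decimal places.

188.10 thousand dollars

The private return per contributed unit is 1.9/5 = 0.3800 < 1 for every player regardless of endowment, so the Nash equilibrium is zero contribution and the group total is Σ E_j = 28 + 60 + 54 + 48 + 19 = 209.
Each contributed unit returns 1.900 to the group, so the social optimum is full contribution by everyone: group total = 1.900 × 209 = 397.10.
Efficiency loss = (1.900 − 1) × 209 = 188.10.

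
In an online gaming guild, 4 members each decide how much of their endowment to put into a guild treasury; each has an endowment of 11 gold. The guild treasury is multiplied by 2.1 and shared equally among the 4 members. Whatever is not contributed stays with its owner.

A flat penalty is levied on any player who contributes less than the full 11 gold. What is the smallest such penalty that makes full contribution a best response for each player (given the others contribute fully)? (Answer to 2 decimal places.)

Given the others contribute fully, the best deviation is to contribute 0 (any partial contribution still incurs the fine and gives up units whose private return 0.5250 is below 1).
Deviating from 11 to 0 saves 11 gold but forfeits the deviator's share of the drop in the guild treasury: 2.1/4 × 11 = 5.77.
So the deviation gain is 11 − 5.77 = 5.23, and the fine must be at least 5.23 gold to wipe it out.

5.23 gold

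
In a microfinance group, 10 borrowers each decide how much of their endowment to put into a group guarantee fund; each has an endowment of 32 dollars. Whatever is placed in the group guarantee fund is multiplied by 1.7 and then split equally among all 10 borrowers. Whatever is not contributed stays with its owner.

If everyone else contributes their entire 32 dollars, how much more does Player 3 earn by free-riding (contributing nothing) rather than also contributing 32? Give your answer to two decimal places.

Switching from a contribution of 32 to 0 lets Player 3 keep an extra 32 dollars, but lowers the group guarantee fund by 32, which costs Player 3 their own share of that drop: 1.7/10 × 32 = 5.44.
Net gain = 32 − 5.44 = 26.56. The private return per contributed unit (0.1700) is below 1, so free-riding is indeed the best response regardless of what the others do.

26.56 dollars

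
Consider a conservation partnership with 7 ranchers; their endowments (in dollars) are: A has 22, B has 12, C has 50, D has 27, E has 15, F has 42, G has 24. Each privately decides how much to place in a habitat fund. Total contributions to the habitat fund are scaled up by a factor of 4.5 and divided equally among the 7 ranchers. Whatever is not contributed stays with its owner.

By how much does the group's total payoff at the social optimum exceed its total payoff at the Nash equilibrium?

672.00 dollars

The private return per contributed unit is 4.5/7 = 0.6429 < 1 for every player regardless of endowment, so the Nash equilibrium is zero contribution and the group total is Σ E_j = 22 + 12 + 50 + 27 + 15 + 42 + 24 = 192.
Each contributed unit returns 4.500 to the group, so the social optimum is full contribution by everyone: group total = 4.500 × 192 = 864.00.
Efficiency loss = (4.500 − 1) × 192 = 672.00.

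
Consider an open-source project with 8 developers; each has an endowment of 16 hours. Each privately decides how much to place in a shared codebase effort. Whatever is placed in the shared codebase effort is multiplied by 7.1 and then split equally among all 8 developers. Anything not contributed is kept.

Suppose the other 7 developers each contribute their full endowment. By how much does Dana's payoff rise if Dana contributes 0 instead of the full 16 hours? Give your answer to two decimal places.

Switching from a contribution of 16 to 0 lets Dana keep an extra 16 hours, but lowers the shared codebase effort by 16, which costs Dana their own share of that drop: 7.1/8 × 16 = 14.20.
Net gain = 16 − 14.20 = 1.80. The private return per contributed unit (0.8875) is below 1, so free-riding is indeed the best response regardless of what the others do.

1.80 hours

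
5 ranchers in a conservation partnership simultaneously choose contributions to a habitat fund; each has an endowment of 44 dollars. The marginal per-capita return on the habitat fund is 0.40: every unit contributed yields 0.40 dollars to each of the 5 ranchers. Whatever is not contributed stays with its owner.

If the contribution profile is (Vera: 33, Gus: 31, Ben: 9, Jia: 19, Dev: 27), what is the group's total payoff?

Total contributed: 33 + 31 + 9 + 19 + 27 = 119; total kept: 5 × 44 − 119 = 101.
The habitat fund pays out 0.40 × 5 × 119 = 238.00 in aggregate.
Group total = 101 + 238.00 = 339.00.

339.00 dollars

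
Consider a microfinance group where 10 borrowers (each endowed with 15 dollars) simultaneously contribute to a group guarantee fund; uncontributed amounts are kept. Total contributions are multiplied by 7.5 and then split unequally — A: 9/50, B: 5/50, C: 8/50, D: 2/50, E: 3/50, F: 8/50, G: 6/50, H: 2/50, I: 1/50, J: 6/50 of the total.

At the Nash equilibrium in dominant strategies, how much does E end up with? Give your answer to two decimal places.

A player with share s gets back 7.5·s per unit contributed, so full contribution is dominant for anyone with s > 1/7.5 = 0.1333 and zero contribution is dominant for anyone below.
A, C and F clear that bar, contributing 15 each; the remaining 7 contribute 0. Total contributed: 45.
E keeps 15 and receives 7.5 × 45 × 3/50 = 20.25 from the group guarantee fund, for a payoff of 35.25.

35.25 dollars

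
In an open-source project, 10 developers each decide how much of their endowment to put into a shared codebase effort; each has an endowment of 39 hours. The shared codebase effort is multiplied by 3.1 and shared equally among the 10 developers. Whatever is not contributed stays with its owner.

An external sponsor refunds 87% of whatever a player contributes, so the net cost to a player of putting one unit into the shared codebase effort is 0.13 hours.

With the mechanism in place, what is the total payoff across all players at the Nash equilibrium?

The effective private return per unit is now (3.1/10) / 0.13 = 2.3846 > 1, so every player's dominant strategy flips to full contribution.
At the Nash equilibrium everyone contributes 39. Group total payoff = 10 × (39 × 0.87 + 3.1 × 39) = 1548.30.

1548.30 hours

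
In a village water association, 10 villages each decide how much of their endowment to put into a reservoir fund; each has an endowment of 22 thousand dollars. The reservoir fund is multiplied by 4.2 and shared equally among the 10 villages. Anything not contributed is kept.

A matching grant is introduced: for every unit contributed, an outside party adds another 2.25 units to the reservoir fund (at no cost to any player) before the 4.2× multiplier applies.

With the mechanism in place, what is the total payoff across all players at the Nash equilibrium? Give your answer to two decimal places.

3003.00 thousand dollars

The effective private return per unit is now 4.2 × 3.25 / 10 = 1.3650 > 1, so every player's dominant strategy flips to full contribution.
So the Nash equilibrium is full contribution by all 10; the group earns 4.2 × 3.25 × 220 = 3003.00.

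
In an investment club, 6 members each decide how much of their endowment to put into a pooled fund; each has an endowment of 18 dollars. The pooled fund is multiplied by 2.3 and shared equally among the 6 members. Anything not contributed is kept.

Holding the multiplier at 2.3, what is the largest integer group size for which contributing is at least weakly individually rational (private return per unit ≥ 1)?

2

Private return per unit is 2.3/(group size), which is ≥ 1 whenever the group size is ≤ 2.3.
The largest such integer is 2.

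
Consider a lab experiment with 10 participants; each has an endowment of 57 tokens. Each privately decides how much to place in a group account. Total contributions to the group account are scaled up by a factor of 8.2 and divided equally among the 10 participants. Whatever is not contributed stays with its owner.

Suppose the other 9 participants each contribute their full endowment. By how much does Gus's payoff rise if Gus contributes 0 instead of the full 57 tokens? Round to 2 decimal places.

10.26 tokens

Switching from a contribution of 57 to 0 lets Gus keep an extra 57 tokens, but lowers the group account by 57, which costs Gus their own share of that drop: 8.2/10 × 57 = 46.74.
Net gain = 57 − 46.74 = 10.26. The private return per contributed unit (0.8200) is below 1, so free-riding is indeed the best response regardless of what the others do.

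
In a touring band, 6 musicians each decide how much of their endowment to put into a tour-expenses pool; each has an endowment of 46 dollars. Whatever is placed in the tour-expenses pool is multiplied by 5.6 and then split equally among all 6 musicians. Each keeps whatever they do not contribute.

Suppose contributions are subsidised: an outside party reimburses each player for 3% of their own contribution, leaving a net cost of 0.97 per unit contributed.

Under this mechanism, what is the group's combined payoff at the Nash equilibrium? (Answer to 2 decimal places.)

The effective private return is (5.6/6) / 0.97 = 0.9622, which is still under 1, so the mechanism doesn't change anyone's dominant strategy: zero contribution.
At the Nash equilibrium no one contributes; group total payoff = 6 × 46 = 276.

276.00 dollars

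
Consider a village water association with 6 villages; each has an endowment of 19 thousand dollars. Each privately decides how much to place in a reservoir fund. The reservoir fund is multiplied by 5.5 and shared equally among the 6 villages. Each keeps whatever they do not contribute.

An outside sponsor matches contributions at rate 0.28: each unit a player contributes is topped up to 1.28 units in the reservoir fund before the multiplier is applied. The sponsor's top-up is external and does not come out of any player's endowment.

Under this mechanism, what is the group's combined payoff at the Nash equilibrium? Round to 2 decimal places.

802.56 thousand dollars

Under the mechanism each unit contributed yields 5.5 × 1.28 / 6 = 1.1733 back to its contributor per unit of net cost, which exceeds 1, making full contribution the dominant choice for everyone.
At the Nash equilibrium everyone contributes 19. Group total payoff = 5.5 × 1.28 × 114 = 802.56.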